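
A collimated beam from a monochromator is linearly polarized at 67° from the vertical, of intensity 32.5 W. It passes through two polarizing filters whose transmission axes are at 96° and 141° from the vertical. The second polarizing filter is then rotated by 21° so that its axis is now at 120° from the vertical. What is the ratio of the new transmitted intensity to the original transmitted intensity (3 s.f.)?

I_new/I_old ≈ 1.67

Before rotation:
By Malus's law, I₁ = I₀ cos²(96° − 67°) = I₀ cos²(29°) = 0.765 I₀.
I₂ = I₁ cos²(141° − 96°) = 0.765 I₀ · cos²(45°) = 0.3825 I₀.
After rotation:
I₁ = I₀ cos²(96° − 67°) = I₀ cos²(29°) = 0.765 I₀.
I₂ = I₁ cos²(120° − 96°) = 0.765 I₀ · cos²(24°) = 0.6384 I₀.
Ratio = 0.6384 / 0.3825 = 1.669.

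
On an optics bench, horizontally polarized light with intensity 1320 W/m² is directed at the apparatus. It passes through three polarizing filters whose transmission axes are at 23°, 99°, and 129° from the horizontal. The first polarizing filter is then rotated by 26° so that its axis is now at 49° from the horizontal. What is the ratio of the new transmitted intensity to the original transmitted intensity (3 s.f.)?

I_new/I_old ≈ 3.59

Before rotation:
I₁ = I₀ cos²(23° − 0°) = I₀ cos²(23°) = 0.8473 I₀.
I₂ = I₁ cos²(99° − 23°) = 0.8473 I₀ · cos²(76°) = 0.04959 I₀.
I₃ = I₂ cos²(129° − 99°) = 0.04959 I₀ · cos²(30°) = 0.03719 I₀.
After rotation:
I₁ = I₀ cos²(49° − 0°) = I₀ cos²(49°) = 0.4304 I₀.
I₂ = I₁ cos²(99° − 49°) = 0.4304 I₀ · cos²(50°) = 0.1778 I₀.
I₃ = I₂ cos²(129° − 99°) = 0.1778 I₀ · cos²(30°) = 0.1334 I₀.
Ratio = 0.1334 / 0.03719 = 3.586.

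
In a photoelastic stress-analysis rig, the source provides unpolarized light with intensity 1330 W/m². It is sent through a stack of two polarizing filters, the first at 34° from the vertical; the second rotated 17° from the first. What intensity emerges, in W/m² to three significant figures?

I ≈ 608 W/m²

Unpolarized light through the first polarizer → I₁ = 1330 W/m²/2 = 665 W/m², polarized at 34°.
I₂ = I₁ · cos²(17°) = 665 · 0.9145 = 608.2 W/m².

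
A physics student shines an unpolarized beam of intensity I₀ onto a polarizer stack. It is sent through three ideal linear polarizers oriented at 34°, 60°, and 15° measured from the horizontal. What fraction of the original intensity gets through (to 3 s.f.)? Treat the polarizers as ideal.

≈ 0.202 I₀

Unpolarized light through the first polarizer → I₁ = ½ I₀, now polarized at 34°.
I₂ = I₁ cos²(60° − 34°) = 0.5 I₀ · cos²(26°) = 0.4039 I₀.
I₃ = I₂ cos²(15° − 60°) = 0.4039 I₀ · cos²(45°) = 0.202 I₀.
Transmitted fraction = 0.202.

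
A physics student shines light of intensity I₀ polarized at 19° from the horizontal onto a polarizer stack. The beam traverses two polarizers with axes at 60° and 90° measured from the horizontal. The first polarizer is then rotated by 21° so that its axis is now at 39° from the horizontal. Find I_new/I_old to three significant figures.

Before rotation:
I₁ = I₀ cos²(60° − 19°) = I₀ cos²(41°) = 0.5696 I₀.
I₂ = I₁ cos²(90° − 60°) = 0.5696 I₀ · cos²(30°) = 0.4272 I₀.
After rotation:
I₁ = I₀ cos²(39° − 19°) = I₀ cos²(20°) = 0.883 I₀.
I₂ = I₁ cos²(90° − 39°) = 0.883 I₀ · cos²(51°) = 0.3497 I₀.
Ratio = 0.3497 / 0.4272 = 0.8186.

I_new/I_old ≈ 0.819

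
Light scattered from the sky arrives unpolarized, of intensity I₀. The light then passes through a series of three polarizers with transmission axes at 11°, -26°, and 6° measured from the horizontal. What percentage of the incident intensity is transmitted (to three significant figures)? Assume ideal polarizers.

≈ 22.9%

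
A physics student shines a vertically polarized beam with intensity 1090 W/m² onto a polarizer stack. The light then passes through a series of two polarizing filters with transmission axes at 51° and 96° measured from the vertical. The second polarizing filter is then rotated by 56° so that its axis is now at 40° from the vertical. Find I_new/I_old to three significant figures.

I_new/I_old ≈ 1.93

Before rotation:
By Malus's law, I₁ = I₀ cos²(51° − 0°) = I₀ cos²(51°) = 0.396 I₀.
I₂ = I₁ cos²(96° − 51°) = 0.396 I₀ · cos²(45°) = 0.198 I₀.
After rotation:
I₁ = I₀ cos²(51° − 0°) = I₀ cos²(51°) = 0.396 I₀.
I₂ = I₁ cos²(40° − 51°) = 0.396 I₀ · cos²(11°) = 0.3816 I₀.
Ratio = 0.3816 / 0.198 = 1.927.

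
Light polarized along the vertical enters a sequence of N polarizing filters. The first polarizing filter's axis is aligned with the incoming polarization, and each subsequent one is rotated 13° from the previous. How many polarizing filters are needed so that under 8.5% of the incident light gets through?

N = 49

First polarizer is aligned with the polarization: full transmission.
Each further stage multiplies by cos²(13°) = 0.9494.
After N polarizers: T = 0.9494^(N−1). Require T < 0.085 ⇒ N−1 > ln(0.085)/ln(0.9494) = 47.47, so N−1 ≥ 48 and N = 49.
Check: N=49 gives T = 0.0827 < 0.085; N=48 gives T = 0.08711.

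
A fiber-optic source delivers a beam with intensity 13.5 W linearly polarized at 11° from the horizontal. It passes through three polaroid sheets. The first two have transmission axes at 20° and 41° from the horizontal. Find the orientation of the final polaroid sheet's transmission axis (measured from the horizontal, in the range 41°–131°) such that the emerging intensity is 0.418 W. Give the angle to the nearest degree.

I₁ = I₀ cos²(20° − 11°) = I₀ cos²(9°) = 0.9755 I₀.
I₂ = I₁ cos²(41° − 20°) = 0.9755 I₀ · cos²(21°) = 0.8502 I₀.
Target fraction: 0.418 / 13.5 W = 0.03096 of I₀.
Need I₃/I₀ = 0.03096, so cos²(θ − 41°) = 0.03096 / 0.8502 = 0.03642.
θ − 41° = arccos(√0.03642) = 79.0°, giving θ ≈ 41 + 79.0 = 120.0°.

θ ≈ 120°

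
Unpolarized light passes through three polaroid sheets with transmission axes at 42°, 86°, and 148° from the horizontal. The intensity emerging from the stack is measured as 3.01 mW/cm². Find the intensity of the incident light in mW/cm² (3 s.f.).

Unpolarized light through the first polarizer → I₁ = ½ I₀, now polarized at 42°.
I₂ = I₁ cos²(86° − 42°) = 0.5 I₀ · cos²(44°) = 0.2587 I₀.
I₃ = I₂ cos²(148° − 86°) = 0.2587 I₀ · cos²(62°) = 0.05702 I₀.
So 3.01 mW/cm² = 0.05702 I₀, giving I₀ = 3.01/0.05702 = 52.78 mW/cm².

I₀ ≈ 52.8 mW/cm²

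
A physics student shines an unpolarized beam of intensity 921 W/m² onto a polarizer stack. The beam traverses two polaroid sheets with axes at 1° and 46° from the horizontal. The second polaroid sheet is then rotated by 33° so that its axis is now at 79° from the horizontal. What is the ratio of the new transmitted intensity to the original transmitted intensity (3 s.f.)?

I_new/I_old ≈ 0.0865

Before rotation:
Unpolarized light through the first polarizer → I₁ = ½ I₀, now polarized at 1°.
I₂ = I₁ cos²(46° − 1°) = 0.5 I₀ · cos²(45°) = 0.25 I₀.
After rotation:
Unpolarized light through the first polarizer → I₁ = ½ I₀, now polarized at 1°.
I₂ = I₁ cos²(79° − 1°) = 0.5 I₀ · cos²(78°) = 0.02161 I₀.
Ratio = 0.02161 / 0.25 = 0.08645.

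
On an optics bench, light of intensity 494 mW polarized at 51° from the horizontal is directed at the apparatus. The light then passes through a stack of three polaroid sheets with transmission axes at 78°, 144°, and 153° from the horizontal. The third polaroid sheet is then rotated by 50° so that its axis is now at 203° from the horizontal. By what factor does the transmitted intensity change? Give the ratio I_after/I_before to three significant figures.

Before rotation:
By Malus's law, I₁ = I₀ cos²(78° − 51°) = I₀ cos²(27°) = 0.7939 I₀.
I₂ = I₁ cos²(144° − 78°) = 0.7939 I₀ · cos²(66°) = 0.1313 I₀.
I₃ = I₂ cos²(153° − 144°) = 0.1313 I₀ · cos²(9°) = 0.1281 I₀.
After rotation:
I₁ = I₀ cos²(78° − 51°) = I₀ cos²(27°) = 0.7939 I₀.
I₂ = I₁ cos²(144° − 78°) = 0.7939 I₀ · cos²(66°) = 0.1313 I₀.
I₃ = I₂ cos²(203° − 144°) = 0.1313 I₀ · cos²(59°) = 0.03484 I₀.
Ratio = 0.03484 / 0.1281 = 0.2719.

I_new/I_old ≈ 0.272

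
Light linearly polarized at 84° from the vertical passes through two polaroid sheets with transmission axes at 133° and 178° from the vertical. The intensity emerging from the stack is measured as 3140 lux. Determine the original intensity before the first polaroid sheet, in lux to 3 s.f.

I₀ ≈ 1.46e4 lux

I₁ = I₀ cos²(133° − 84°) = I₀ cos²(49°) = 0.4304 I₀.
I₂ = I₁ cos²(178° − 133°) = 0.4304 I₀ · cos²(45°) = 0.2152 I₀.
So 3140 lux = 0.2152 I₀, giving I₀ = 3140/0.2152 = 1.459e+04 lux.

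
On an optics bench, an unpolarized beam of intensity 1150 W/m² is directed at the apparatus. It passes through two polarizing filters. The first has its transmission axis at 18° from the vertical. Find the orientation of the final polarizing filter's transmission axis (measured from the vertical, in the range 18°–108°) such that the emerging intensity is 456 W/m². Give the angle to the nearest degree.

Unpolarized light through the first polarizer → I₁ = ½ I₀, now polarized at 18°.
Target fraction: 456 / 1150 W/m² = 0.3965 of I₀.
Need I₂/I₀ = 0.3965, so cos²(θ − 18°) = 0.3965 / 0.5 = 0.793.
θ − 18° = arccos(√0.793) = 27.1°, giving θ ≈ 18 + 27.1 = 45.1°.

θ ≈ 45°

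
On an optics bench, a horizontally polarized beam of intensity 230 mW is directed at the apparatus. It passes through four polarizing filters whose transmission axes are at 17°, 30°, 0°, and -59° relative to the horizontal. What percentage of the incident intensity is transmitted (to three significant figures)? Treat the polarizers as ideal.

≈ 17.3%

I₁ = 230 mW · cos²(17°) = 210.3 mW.
I₂ = I₁ · cos²(13°) = 210.3 · 0.9494 = 199.7 mW.
I₃ = I₂ · cos²(30°) = 199.7 · 0.75 = 149.8 mW.
I₄ = I₃ · cos²(59°) = 149.8 · 0.2653 = 39.73 mW.
That is 17.27% of the incident intensity.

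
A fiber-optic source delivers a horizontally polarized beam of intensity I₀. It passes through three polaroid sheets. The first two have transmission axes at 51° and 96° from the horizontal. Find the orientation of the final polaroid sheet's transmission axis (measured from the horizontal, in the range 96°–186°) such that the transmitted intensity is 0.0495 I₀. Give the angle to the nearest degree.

θ ≈ 156°

I₁ = I₀ cos²(51° − 0°) = I₀ cos²(51°) = 0.396 I₀.
I₂ = I₁ cos²(96° − 51°) = 0.396 I₀ · cos²(45°) = 0.198 I₀.
Need I₃/I₀ = 0.0495, so cos²(θ − 96°) = 0.0495 / 0.198 = 0.25.
θ − 96° = arccos(√0.25) = 60.0°, giving θ ≈ 96 + 60.0 = 156.0°.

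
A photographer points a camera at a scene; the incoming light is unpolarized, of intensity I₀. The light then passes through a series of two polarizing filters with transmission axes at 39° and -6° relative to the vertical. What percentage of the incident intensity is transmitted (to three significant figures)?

≈ 25.0%

Unpolarized light through the first polarizer → I₁ = ½ I₀, now polarized at 39°.
I₂ = I₁ cos²(-6° − 39°) = 0.5 I₀ · cos²(45°) = 0.25 I₀.
That is 25% of the incident intensity.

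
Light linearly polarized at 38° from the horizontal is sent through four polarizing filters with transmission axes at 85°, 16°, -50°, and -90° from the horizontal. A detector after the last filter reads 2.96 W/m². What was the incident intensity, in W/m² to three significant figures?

I₀ ≈ 510 W/m²

I₁ = I₀ cos²(85° − 38°) = I₀ cos²(47°) = 0.4651 I₀.
I₂ = I₁ cos²(16° − 85°) = 0.4651 I₀ · cos²(69°) = 0.05973 I₀.
I₃ = I₂ cos²(-50° − 16°) = 0.05973 I₀ · cos²(66°) = 0.009882 I₀.
I₄ = I₃ cos²(-90° + 50°) = 0.009882 I₀ · cos²(40°) = 0.005799 I₀.
So 2.96 W/m² = 0.005799 I₀, giving I₀ = 2.96/0.005799 = 510.4 W/m².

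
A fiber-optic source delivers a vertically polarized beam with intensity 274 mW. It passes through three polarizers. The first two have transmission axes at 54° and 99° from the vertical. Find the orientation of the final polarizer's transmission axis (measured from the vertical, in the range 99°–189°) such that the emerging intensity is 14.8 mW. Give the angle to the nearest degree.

θ ≈ 155°

By Malus's law, I₁ = I₀ cos²(54° − 0°) = I₀ cos²(54°) = 0.3455 I₀.
I₂ = I₁ cos²(99° − 54°) = 0.3455 I₀ · cos²(45°) = 0.1727 I₀.
Target fraction: 14.8 / 274 mW = 0.05401 of I₀.
Need I₃/I₀ = 0.05401, so cos²(θ − 99°) = 0.05401 / 0.1727 = 0.3127.
θ − 99° = arccos(√0.3127) = 56.0°, giving θ ≈ 99 + 56.0 = 155.0°.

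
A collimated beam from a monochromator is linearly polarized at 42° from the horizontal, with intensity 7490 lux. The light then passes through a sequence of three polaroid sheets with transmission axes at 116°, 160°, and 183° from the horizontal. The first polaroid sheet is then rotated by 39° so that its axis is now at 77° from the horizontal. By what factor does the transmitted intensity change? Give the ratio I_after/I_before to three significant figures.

Before rotation:
I₁ = I₀ cos²(116° − 42°) = I₀ cos²(74°) = 0.07598 I₀.
I₂ = I₁ cos²(160° − 116°) = 0.07598 I₀ · cos²(44°) = 0.03931 I₀.
I₃ = I₂ cos²(183° − 160°) = 0.03931 I₀ · cos²(23°) = 0.03331 I₀.
After rotation:
I₁ = I₀ cos²(77° − 42°) = I₀ cos²(35°) = 0.671 I₀.
I₂ = I₁ cos²(160° − 77°) = 0.671 I₀ · cos²(83°) = 0.009966 I₀.
I₃ = I₂ cos²(183° − 160°) = 0.009966 I₀ · cos²(23°) = 0.008444 I₀.
Ratio = 0.008444 / 0.03331 = 0.2535.

I_new/I_old ≈ 0.253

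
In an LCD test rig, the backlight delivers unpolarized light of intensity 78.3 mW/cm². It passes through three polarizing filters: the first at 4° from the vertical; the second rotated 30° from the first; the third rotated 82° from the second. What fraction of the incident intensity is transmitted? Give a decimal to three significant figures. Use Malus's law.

Unpolarized light through the first polarizer → I₁ = 78.3 mW/cm²/2 = 39.15 mW/cm², polarized at 4°.
I₂ = I₁ · cos²(30°) = 39.15 · 0.75 = 29.36 mW/cm².
I₃ = I₂ · cos²(82°) = 29.36 · 0.01937 = 0.5687 mW/cm².
Transmitted fraction = 0.007263.

I/I₀ ≈ 0.00726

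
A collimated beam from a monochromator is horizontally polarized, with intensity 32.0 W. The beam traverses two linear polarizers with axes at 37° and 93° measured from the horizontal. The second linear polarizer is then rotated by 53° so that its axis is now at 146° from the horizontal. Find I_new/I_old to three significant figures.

I_new/I_old ≈ 0.339

Before rotation:
By Malus's law, I₁ = I₀ cos²(37° − 0°) = I₀ cos²(37°) = 0.6378 I₀.
I₂ = I₁ cos²(93° − 37°) = 0.6378 I₀ · cos²(56°) = 0.1994 I₀.
After rotation:
I₁ = I₀ cos²(37° − 0°) = I₀ cos²(37°) = 0.6378 I₀.
Angle between axes 1 and 2: 71°. I₂ = 0.6378 I₀ · cos²(71°) = 0.06761 I₀.
Ratio = 0.06761 / 0.1994 = 0.339.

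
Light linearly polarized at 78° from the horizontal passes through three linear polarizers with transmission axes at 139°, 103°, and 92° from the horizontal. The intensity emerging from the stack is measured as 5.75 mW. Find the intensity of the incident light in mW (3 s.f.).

I₁ = I₀ cos²(139° − 78°) = I₀ cos²(61°) = 0.235 I₀.
I₂ = I₁ cos²(103° − 139°) = 0.235 I₀ · cos²(36°) = 0.1538 I₀.
I₃ = I₂ cos²(92° − 103°) = 0.1538 I₀ · cos²(11°) = 0.1482 I₀.
So 5.75 mW = 0.1482 I₀, giving I₀ = 5.75/0.1482 = 38.79 mW.

I₀ ≈ 38.8 mW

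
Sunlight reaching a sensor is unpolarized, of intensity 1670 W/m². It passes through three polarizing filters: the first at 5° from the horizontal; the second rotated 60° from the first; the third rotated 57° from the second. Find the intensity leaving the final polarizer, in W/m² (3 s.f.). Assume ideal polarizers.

Unpolarized light through the first polarizer → I₁ = 1670 W/m²/2 = 835 W/m², polarized at 5°.
I₂ = I₁ · cos²(60°) = 835 · 0.25 = 208.8 W/m².
I₃ = I₂ · cos²(57°) = 208.8 · 0.2966 = 61.92 W/m².

I ≈ 61.9 W/m²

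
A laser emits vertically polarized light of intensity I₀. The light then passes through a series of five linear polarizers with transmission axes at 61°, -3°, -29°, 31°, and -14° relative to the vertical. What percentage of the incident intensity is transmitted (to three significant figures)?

I₁ = I₀ cos²(61° − 0°) = I₀ cos²(61°) = 0.235 I₀.
I₂ = I₁ cos²(-3° − 61°) = 0.235 I₀ · cos²(64°) = 0.04517 I₀.
I₃ = I₂ cos²(-29° + 3°) = 0.04517 I₀ · cos²(26°) = 0.03649 I₀.
I₄ = I₃ cos²(31° + 29°) = 0.03649 I₀ · cos²(60°) = 0.009122 I₀.
I₅ = I₄ cos²(-14° − 31°) = 0.009122 I₀ · cos²(45°) = 0.004561 I₀.
That is 0.4561% of the incident intensity.

≈ 0.456%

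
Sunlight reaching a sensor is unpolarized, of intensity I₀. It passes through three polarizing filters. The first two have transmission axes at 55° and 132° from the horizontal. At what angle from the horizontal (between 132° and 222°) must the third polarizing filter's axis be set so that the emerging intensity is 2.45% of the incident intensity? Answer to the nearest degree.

θ ≈ 142°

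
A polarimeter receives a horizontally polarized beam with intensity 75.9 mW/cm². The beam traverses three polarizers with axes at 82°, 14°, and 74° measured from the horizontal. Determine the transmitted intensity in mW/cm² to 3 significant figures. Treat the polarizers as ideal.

I ≈ 0.0516 mW/cm²

By Malus's law, I₁ = 75.9 mW/cm² · cos²(82°) = 1.47 mW/cm².
I₂ = I₁ · cos²(68°) = 1.47 · 0.1403 = 0.2063 mW/cm².
I₃ = I₂ · cos²(60°) = 0.2063 · 0.25 = 0.05158 mW/cm².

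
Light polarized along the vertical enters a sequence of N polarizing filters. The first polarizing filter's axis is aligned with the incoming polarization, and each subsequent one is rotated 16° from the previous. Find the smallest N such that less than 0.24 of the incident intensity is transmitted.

N = 20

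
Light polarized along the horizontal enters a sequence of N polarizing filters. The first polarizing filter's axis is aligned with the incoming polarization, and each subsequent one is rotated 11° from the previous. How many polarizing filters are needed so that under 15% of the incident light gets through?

First polarizer is aligned with the polarization: full transmission.
Each further stage multiplies by cos²(11°) = 0.9636.
After N polarizers: T = 0.9636^(N−1). Require T < 0.15 ⇒ N−1 > ln(0.15)/ln(0.9636) = 51.15, so N−1 ≥ 52 and N = 53.
Check: N=53 gives T = 0.1454 < 0.15; N=52 gives T = 0.1509.

N = 53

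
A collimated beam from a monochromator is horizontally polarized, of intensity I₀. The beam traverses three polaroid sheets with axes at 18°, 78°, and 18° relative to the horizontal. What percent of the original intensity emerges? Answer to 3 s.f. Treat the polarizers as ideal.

≈ 5.65%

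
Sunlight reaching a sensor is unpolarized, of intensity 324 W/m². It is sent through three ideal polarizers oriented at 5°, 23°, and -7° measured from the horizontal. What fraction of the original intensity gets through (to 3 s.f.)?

I/I₀ ≈ 0.339

Unpolarized light through the first polarizer → I₁ = 324 W/m²/2 = 162 W/m², polarized at 5°.
I₂ = I₁ · cos²(18°) = 162 · 0.9045 = 146.5 W/m².
I₃ = I₂ · cos²(30°) = 146.5 · 0.75 = 109.9 W/m².
Transmitted fraction = 0.3392.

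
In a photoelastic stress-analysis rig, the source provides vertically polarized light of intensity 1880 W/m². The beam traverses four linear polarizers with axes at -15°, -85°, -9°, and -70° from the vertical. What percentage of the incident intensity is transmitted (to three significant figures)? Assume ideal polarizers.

≈ 0.150%

By Malus's law, I₁ = 1880 W/m² · cos²(15°) = 1754 W/m².
I₂ = I₁ · cos²(70°) = 1754 · 0.117 = 205.2 W/m².
I₃ = I₂ · cos²(76°) = 205.2 · 0.05853 = 12.01 W/m².
I₄ = I₃ · cos²(61°) = 12.01 · 0.235 = 2.823 W/m².
That is 0.1501% of the incident intensity.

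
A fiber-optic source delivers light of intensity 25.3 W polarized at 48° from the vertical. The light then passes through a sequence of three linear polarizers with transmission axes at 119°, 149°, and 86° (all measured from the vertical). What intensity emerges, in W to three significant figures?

I₁ = 25.3 W · cos²(71°) = 2.682 W.
I₂ = I₁ · cos²(30°) = 2.682 · 0.75 = 2.011 W.
I₃ = I₂ · cos²(63°) = 2.011 · 0.2061 = 0.4145 W.

I ≈ 0.415 W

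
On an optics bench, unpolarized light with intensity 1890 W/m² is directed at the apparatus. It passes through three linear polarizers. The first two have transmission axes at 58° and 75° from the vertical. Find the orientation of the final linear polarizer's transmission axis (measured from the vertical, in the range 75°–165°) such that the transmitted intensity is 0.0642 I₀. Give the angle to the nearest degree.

θ ≈ 143°

Unpolarized light through the first polarizer → I₁ = ½ I₀, now polarized at 58°.
I₂ = I₁ cos²(75° − 58°) = 0.5 I₀ · cos²(17°) = 0.4573 I₀.
Need I₃/I₀ = 0.0642, so cos²(θ − 75°) = 0.0642 / 0.4573 = 0.1404.
θ − 75° = arccos(√0.1404) = 68.0°, giving θ ≈ 75 + 68.0 = 143.0°.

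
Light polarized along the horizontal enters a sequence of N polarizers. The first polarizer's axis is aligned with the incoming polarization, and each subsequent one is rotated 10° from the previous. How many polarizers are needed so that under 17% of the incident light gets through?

N = 59

First polarizer is aligned with the polarization: full transmission.
Each further stage multiplies by cos²(10°) = 0.9698.
After N polarizers: T = 0.9698^(N−1). Require T < 0.17 ⇒ N−1 > ln(0.17)/ln(0.9698) = 57.87, so N−1 ≥ 58 and N = 59.
Check: N=59 gives T = 0.1693 < 0.17; N=58 gives T = 0.1746.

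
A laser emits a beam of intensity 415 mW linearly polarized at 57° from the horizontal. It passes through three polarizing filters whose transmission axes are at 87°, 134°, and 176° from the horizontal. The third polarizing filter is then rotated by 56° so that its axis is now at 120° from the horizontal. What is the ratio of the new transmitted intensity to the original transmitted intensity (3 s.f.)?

Before rotation:
By Malus's law, I₁ = I₀ cos²(87° − 57°) = I₀ cos²(30°) = 0.75 I₀.
I₂ = I₁ cos²(134° − 87°) = 0.75 I₀ · cos²(47°) = 0.3488 I₀.
I₃ = I₂ cos²(176° − 134°) = 0.3488 I₀ · cos²(42°) = 0.1927 I₀.
After rotation:
I₁ = I₀ cos²(87° − 57°) = I₀ cos²(30°) = 0.75 I₀.
I₂ = I₁ cos²(134° − 87°) = 0.75 I₀ · cos²(47°) = 0.3488 I₀.
I₃ = I₂ cos²(120° − 134°) = 0.3488 I₀ · cos²(14°) = 0.3284 I₀.
Ratio = 0.3284 / 0.1927 = 1.705.

I_new/I_old ≈ 1.70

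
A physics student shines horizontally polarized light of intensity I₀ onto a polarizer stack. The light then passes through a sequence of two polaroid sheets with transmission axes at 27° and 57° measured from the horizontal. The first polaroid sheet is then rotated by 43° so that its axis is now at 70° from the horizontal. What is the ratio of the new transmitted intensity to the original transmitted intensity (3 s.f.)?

I_new/I_old ≈ 0.187

Before rotation:
By Malus's law, I₁ = I₀ cos²(27° − 0°) = I₀ cos²(27°) = 0.7939 I₀.
I₂ = I₁ cos²(57° − 27°) = 0.7939 I₀ · cos²(30°) = 0.5954 I₀.
After rotation:
I₁ = I₀ cos²(70° − 0°) = I₀ cos²(70°) = 0.117 I₀.
I₂ = I₁ cos²(57° − 70°) = 0.117 I₀ · cos²(13°) = 0.1111 I₀.
Ratio = 0.1111 / 0.5954 = 0.1865.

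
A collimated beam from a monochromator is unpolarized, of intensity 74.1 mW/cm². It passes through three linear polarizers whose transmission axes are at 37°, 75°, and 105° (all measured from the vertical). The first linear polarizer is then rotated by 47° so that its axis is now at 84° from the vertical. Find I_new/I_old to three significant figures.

Before rotation:
Unpolarized light through the first polarizer → I₁ = ½ I₀, now polarized at 37°.
I₂ = I₁ cos²(75° − 37°) = 0.5 I₀ · cos²(38°) = 0.3105 I₀.
I₃ = I₂ cos²(105° − 75°) = 0.3105 I₀ · cos²(30°) = 0.2329 I₀.
After rotation:
Unpolarized light through the first polarizer → I₁ = ½ I₀, now polarized at 84°.
I₂ = I₁ cos²(75° − 84°) = 0.5 I₀ · cos²(9°) = 0.4878 I₀.
I₃ = I₂ cos²(105° − 75°) = 0.4878 I₀ · cos²(30°) = 0.3658 I₀.
Ratio = 0.3658 / 0.2329 = 1.571.

I_new/I_old ≈ 1.57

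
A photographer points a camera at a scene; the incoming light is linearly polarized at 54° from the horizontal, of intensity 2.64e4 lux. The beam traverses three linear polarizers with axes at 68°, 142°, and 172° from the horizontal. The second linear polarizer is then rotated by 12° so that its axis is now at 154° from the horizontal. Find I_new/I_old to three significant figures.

I_new/I_old ≈ 0.0772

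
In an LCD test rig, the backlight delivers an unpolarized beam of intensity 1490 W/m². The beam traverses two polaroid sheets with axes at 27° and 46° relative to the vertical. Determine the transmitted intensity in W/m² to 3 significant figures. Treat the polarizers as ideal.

I ≈ 666 W/m²

Unpolarized light through the first polarizer → I₁ = 1490 W/m²/2 = 745 W/m², polarized at 27°.
I₂ = I₁ · cos²(19°) = 745 · 0.894 = 666 W/m².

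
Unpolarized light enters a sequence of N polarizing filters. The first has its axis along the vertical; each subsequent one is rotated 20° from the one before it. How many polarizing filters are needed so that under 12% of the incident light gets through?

First polarizer halves the unpolarized light: factor 1/2.
Each further stage multiplies by cos²(20°) = 0.883.
After N polarizers: T = 0.5·0.883^(N−1). Require T < 0.12 ⇒ N−1 > ln(0.12/0.5)/ln(0.883) = 11.47, so N−1 ≥ 12 and N = 13.
Check: N=13 gives T = 0.1124 < 0.12; N=12 gives T = 0.1273.

N = 13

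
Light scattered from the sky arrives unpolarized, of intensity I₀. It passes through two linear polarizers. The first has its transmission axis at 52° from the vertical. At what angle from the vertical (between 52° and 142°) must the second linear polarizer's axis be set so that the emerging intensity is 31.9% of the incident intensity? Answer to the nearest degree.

θ ≈ 89°

Unpolarized light through the first polarizer → I₁ = ½ I₀, now polarized at 52°.
Need I₂/I₀ = 0.319, so cos²(θ − 52°) = 0.319 / 0.5 = 0.638.
θ − 52° = arccos(√0.638) = 37.0°, giving θ ≈ 52 + 37.0 = 89.0°.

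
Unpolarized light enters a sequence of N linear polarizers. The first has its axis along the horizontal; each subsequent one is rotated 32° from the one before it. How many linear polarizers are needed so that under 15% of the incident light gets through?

First polarizer halves the unpolarized light: factor 1/2.
Each further stage multiplies by cos²(32°) = 0.7192.
After N polarizers: T = 0.5·0.7192^(N−1). Require T < 0.15 ⇒ N−1 > ln(0.15/0.5)/ln(0.7192) = 3.65, so N−1 ≥ 4 and N = 5.
Check: N=5 gives T = 0.1338 < 0.15; N=4 gives T = 0.186.

N = 5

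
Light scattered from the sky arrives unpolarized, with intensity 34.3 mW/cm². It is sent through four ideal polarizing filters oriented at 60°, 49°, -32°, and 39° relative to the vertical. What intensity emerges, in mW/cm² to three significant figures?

I ≈ 0.0429 mW/cm²

Unpolarized light through the first polarizer → I₁ = 34.3 mW/cm²/2 = 17.15 mW/cm², polarized at 60°.
I₂ = I₁ · cos²(11°) = 17.15 · 0.9636 = 16.53 mW/cm².
I₃ = I₂ · cos²(81°) = 16.53 · 0.02447 = 0.4044 mW/cm².
I₄ = I₃ · cos²(71°) = 0.4044 · 0.106 = 0.04287 mW/cm².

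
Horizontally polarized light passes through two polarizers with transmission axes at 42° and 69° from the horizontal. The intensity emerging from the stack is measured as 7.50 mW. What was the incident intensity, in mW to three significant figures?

I₁ = I₀ cos²(42° − 0°) = I₀ cos²(42°) = 0.5523 I₀.
I₂ = I₁ cos²(69° − 42°) = 0.5523 I₀ · cos²(27°) = 0.4384 I₀.
So 7.50 mW = 0.4384 I₀, giving I₀ = 7.50/0.4384 = 17.11 mW.

I₀ ≈ 17.1 mW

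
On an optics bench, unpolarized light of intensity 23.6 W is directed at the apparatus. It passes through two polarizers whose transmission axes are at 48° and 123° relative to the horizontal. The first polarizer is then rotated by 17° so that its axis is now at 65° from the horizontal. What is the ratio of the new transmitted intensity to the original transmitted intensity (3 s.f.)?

I_new/I_old ≈ 4.19

Before rotation:
Unpolarized light through the first polarizer → I₁ = ½ I₀, now polarized at 48°.
I₂ = I₁ cos²(123° − 48°) = 0.5 I₀ · cos²(75°) = 0.03349 I₀.
After rotation:
Unpolarized light through the first polarizer → I₁ = ½ I₀, now polarized at 65°.
I₂ = I₁ cos²(123° − 65°) = 0.5 I₀ · cos²(58°) = 0.1404 I₀.
Ratio = 0.1404 / 0.03349 = 4.192.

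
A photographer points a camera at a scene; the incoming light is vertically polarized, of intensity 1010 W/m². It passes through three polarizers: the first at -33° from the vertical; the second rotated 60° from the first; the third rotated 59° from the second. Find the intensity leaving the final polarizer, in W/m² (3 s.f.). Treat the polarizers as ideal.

I ≈ 47.1 W/m²

I₁ = 1010 W/m² · cos²(33°) = 710.4 W/m².
I₂ = I₁ · cos²(60°) = 710.4 · 0.25 = 177.6 W/m².
I₃ = I₂ · cos²(59°) = 177.6 · 0.2653 = 47.11 W/m².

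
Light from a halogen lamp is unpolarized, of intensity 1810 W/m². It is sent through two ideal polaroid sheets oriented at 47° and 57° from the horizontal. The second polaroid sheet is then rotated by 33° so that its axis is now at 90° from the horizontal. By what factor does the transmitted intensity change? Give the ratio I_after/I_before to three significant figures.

Before rotation:
Unpolarized light through the first polarizer → I₁ = ½ I₀, now polarized at 47°.
I₂ = I₁ cos²(57° − 47°) = 0.5 I₀ · cos²(10°) = 0.4849 I₀.
After rotation:
Unpolarized light through the first polarizer → I₁ = ½ I₀, now polarized at 47°.
I₂ = I₁ cos²(90° − 47°) = 0.5 I₀ · cos²(43°) = 0.2674 I₀.
Ratio = 0.2674 / 0.4849 = 0.5515.

I_new/I_old ≈ 0.552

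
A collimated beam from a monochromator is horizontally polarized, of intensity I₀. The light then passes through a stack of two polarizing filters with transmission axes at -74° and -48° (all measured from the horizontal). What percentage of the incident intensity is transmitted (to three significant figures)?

≈ 6.14%

I₁ = I₀ cos²(-74° − 0°) = I₀ cos²(74°) = 0.07598 I₀.
I₂ = I₁ cos²(-48° + 74°) = 0.07598 I₀ · cos²(26°) = 0.06138 I₀.
That is 6.138% of the incident intensity.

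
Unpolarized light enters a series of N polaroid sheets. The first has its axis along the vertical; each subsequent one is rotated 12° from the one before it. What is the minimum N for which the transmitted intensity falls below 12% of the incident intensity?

N = 34

First polarizer halves the unpolarized light: factor 1/2.
Each further stage multiplies by cos²(12°) = 0.9568.
After N polarizers: T = 0.5·0.9568^(N−1). Require T < 0.12 ⇒ N−1 > ln(0.12/0.5)/ln(0.9568) = 32.30, so N−1 ≥ 33 and N = 34.
Check: N=34 gives T = 0.1163 < 0.12; N=33 gives T = 0.1216.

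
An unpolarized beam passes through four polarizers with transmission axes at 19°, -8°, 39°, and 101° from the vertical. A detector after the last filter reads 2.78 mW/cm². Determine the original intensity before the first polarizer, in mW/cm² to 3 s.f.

I₀ ≈ 68.3 mW/cm²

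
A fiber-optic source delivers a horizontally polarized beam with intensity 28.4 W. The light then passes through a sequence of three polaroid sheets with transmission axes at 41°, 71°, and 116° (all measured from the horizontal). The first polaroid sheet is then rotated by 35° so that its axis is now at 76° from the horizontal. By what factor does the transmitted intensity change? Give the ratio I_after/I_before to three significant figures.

Before rotation:
I₁ = I₀ cos²(41° − 0°) = I₀ cos²(41°) = 0.5696 I₀.
I₂ = I₁ cos²(71° − 41°) = 0.5696 I₀ · cos²(30°) = 0.4272 I₀.
I₃ = I₂ cos²(116° − 71°) = 0.4272 I₀ · cos²(45°) = 0.2136 I₀.
After rotation:
I₁ = I₀ cos²(76° − 0°) = I₀ cos²(76°) = 0.05853 I₀.
I₂ = I₁ cos²(71° − 76°) = 0.05853 I₀ · cos²(5°) = 0.05808 I₀.
I₃ = I₂ cos²(116° − 71°) = 0.05808 I₀ · cos²(45°) = 0.02904 I₀.
Ratio = 0.02904 / 0.2136 = 0.136.

I_new/I_old ≈ 0.136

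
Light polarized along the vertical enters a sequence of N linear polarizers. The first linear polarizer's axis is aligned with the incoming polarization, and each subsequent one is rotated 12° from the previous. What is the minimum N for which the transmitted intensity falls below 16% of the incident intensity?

N = 43

First polarizer is aligned with the polarization: full transmission.
Each further stage multiplies by cos²(12°) = 0.9568.
After N polarizers: T = 0.9568^(N−1). Require T < 0.16 ⇒ N−1 > ln(0.16)/ln(0.9568) = 41.47, so N−1 ≥ 42 and N = 43.
Check: N=43 gives T = 0.1563 < 0.16; N=42 gives T = 0.1634.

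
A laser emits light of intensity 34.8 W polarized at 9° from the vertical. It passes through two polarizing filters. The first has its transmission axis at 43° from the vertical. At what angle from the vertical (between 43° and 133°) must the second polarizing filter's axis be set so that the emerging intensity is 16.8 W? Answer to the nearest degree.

θ ≈ 76°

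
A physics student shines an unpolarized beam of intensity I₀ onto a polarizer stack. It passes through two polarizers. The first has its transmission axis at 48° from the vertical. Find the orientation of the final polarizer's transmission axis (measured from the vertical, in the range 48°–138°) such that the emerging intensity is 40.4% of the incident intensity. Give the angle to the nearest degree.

Unpolarized light through the first polarizer → I₁ = ½ I₀, now polarized at 48°.
Need I₂/I₀ = 0.404, so cos²(θ − 48°) = 0.404 / 0.5 = 0.808.
θ − 48° = arccos(√0.808) = 26.0°, giving θ ≈ 48 + 26.0 = 74.0°.

θ ≈ 74°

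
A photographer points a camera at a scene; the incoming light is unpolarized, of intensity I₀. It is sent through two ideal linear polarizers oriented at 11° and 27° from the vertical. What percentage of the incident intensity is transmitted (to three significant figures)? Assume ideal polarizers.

≈ 46.2%

Unpolarized light through the first polarizer → I₁ = ½ I₀, now polarized at 11°.
I₂ = I₁ cos²(27° − 11°) = 0.5 I₀ · cos²(16°) = 0.462 I₀.
That is 46.2% of the incident intensity.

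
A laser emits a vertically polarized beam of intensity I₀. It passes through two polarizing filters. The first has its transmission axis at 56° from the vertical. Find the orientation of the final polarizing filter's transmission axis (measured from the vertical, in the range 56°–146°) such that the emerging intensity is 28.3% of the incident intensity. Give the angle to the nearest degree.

θ ≈ 74°

I₁ = I₀ cos²(56° − 0°) = I₀ cos²(56°) = 0.3127 I₀.
Need I₂/I₀ = 0.283, so cos²(θ − 56°) = 0.283 / 0.3127 = 0.905.
θ − 56° = arccos(√0.905) = 17.9°, giving θ ≈ 56 + 17.9 = 73.9°.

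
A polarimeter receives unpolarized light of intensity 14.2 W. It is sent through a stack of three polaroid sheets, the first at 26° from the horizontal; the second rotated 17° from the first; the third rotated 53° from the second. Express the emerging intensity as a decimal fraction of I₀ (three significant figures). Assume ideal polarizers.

Unpolarized light through the first polarizer → I₁ = 14.2 W/2 = 7.1 W, polarized at 26°.
I₂ = I₁ · cos²(17°) = 7.1 · 0.9145 = 6.493 W.
I₃ = I₂ · cos²(53°) = 6.493 · 0.3622 = 2.352 W.
Transmitted fraction = 0.1656.

I/I₀ ≈ 0.166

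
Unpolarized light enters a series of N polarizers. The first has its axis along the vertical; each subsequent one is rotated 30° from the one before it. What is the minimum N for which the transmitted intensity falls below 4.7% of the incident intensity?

First polarizer halves the unpolarized light: factor 1/2.
Each further stage multiplies by cos²(30°) = 0.75.
After N polarizers: T = 0.5·0.75^(N−1). Require T < 0.047 ⇒ N−1 > ln(0.047/0.5)/ln(0.75) = 8.22, so N−1 ≥ 9 and N = 10.
Check: N=10 gives T = 0.03754 < 0.047; N=9 gives T = 0.05006.

N = 10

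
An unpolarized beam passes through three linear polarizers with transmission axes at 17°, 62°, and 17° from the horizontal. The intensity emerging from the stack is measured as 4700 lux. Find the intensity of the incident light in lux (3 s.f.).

Unpolarized light through the first polarizer → I₁ = ½ I₀, now polarized at 17°.
I₂ = I₁ cos²(62° − 17°) = 0.5 I₀ · cos²(45°) = 0.25 I₀.
I₃ = I₂ cos²(17° − 62°) = 0.25 I₀ · cos²(45°) = 0.125 I₀.
So 4700 lux = 0.125 I₀, giving I₀ = 4700/0.125 = 3.76e+04 lux.

I₀ ≈ 3.76e4 lux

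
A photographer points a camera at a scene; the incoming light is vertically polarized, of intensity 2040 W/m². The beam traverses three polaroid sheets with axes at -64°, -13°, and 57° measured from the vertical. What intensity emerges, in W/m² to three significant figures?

I₁ = 2040 W/m² · cos²(64°) = 392 W/m².
I₂ = I₁ · cos²(51°) = 392 · 0.396 = 155.3 W/m².
I₃ = I₂ · cos²(70°) = 155.3 · 0.117 = 18.16 W/m².

I ≈ 18.2 W/m²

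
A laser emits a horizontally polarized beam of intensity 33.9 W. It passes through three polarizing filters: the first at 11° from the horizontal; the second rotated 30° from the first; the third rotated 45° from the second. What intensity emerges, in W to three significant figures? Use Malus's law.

I ≈ 12.2 W

By Malus's law, I₁ = 33.9 W · cos²(11°) = 32.67 W.
I₂ = I₁ · cos²(30°) = 32.67 · 0.75 = 24.5 W.
I₃ = I₂ · cos²(45°) = 24.5 · 0.5 = 12.25 W.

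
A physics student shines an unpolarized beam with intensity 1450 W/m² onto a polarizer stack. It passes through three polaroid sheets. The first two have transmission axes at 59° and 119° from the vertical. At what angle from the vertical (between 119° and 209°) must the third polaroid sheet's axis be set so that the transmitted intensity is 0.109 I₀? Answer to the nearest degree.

Unpolarized light through the first polarizer → I₁ = ½ I₀, now polarized at 59°.
I₂ = I₁ cos²(119° − 59°) = 0.5 I₀ · cos²(60°) = 0.125 I₀.
Need I₃/I₀ = 0.109, so cos²(θ − 119°) = 0.109 / 0.125 = 0.872.
θ − 119° = arccos(√0.872) = 21.0°, giving θ ≈ 119 + 21.0 = 140.0°.

θ ≈ 140°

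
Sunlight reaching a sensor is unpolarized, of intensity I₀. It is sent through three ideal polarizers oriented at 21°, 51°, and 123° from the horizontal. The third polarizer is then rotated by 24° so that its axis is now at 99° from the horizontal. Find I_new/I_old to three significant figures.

I_new/I_old ≈ 4.69

Before rotation:
Unpolarized light through the first polarizer → I₁ = ½ I₀, now polarized at 21°.
I₂ = I₁ cos²(51° − 21°) = 0.5 I₀ · cos²(30°) = 0.375 I₀.
I₃ = I₂ cos²(123° − 51°) = 0.375 I₀ · cos²(72°) = 0.03581 I₀.
After rotation:
Unpolarized light through the first polarizer → I₁ = ½ I₀, now polarized at 21°.
I₂ = I₁ cos²(51° − 21°) = 0.5 I₀ · cos²(30°) = 0.375 I₀.
I₃ = I₂ cos²(99° − 51°) = 0.375 I₀ · cos²(48°) = 0.1679 I₀.
Ratio = 0.1679 / 0.03581 = 4.689.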